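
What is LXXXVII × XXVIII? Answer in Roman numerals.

LXXXVII = 87
XXVIII = 28
87 × 28 = 2436

MMCDXXXVI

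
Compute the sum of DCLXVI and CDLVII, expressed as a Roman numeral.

DCLXVI = 666
CDLVII = 457
666 + 457 = 1123

MCXXIII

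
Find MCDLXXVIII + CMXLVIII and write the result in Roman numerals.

MCDLXXVIII = 1478
CMXLVIII = 948
1478 + 948 = 2426

MMCDXXVI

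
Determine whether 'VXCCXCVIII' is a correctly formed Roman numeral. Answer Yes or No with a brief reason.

'VXCCXCVIII': V should not appear more than once

No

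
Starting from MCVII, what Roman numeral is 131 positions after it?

MCVII = 1107
1107 + 131 = 1238

MCCXXXVIII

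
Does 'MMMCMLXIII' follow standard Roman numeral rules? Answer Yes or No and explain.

'MMMCMLXIII': Check the rules: uses only the symbols I, V, X, L, C, D, M; no symbol is repeated more than three times in a row; V, L and D each appear at most once; the only place a smaller symbol precedes a larger one is the allowed subtractive pair CM, the symbol right after such a pair (if any) is smaller than the pair's first symbol, and otherwise the values never increase from left to right. Value: M (1000) + M (1000) + M (1000) + CM (900) + L (50) + X (10) + I (1) + I (1) + I (1) = 3963. So it is a valid standard Roman numeral.

Yes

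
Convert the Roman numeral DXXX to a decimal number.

DXXX: D=500, X=10, X=10, X=10
500 + 10 + 10 + 10 = 530

530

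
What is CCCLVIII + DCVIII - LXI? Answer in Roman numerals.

CCCLVIII = 358, DCVIII = 608, LXI = 61
358 + 608 = 966
966 - 61 = 905

CMV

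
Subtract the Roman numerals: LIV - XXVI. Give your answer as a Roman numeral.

LIV = 54
XXVI = 26
54 - 26 = 28

XXVIII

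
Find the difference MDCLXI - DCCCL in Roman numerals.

MDCLXI = 1661
DCCCL = 850
1661 - 850 = 811

DCCCXI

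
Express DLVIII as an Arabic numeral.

DLVIII: D=500, L=50, V=5, I=1, I=1, I=1
500 + 50 + 5 + 1 + 1 + 1 = 558

558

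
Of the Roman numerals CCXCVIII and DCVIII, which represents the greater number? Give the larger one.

CCXCVIII = 298
DCVIII = 608
608 is larger

DCVIII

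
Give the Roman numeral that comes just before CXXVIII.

CXXVIII = 128, so the previous integer is 128 - 1 = 127

CXXVII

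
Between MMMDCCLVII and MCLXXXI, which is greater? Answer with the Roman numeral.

MMMDCCLVII = 3757
MCLXXXI = 1181
3757 is larger

MMMDCCLVII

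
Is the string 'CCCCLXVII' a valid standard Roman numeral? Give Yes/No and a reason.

'CCCCLXVII': More than 3 consecutive C's

No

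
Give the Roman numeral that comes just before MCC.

MCC = 1200; previous is 1199

MCXCIX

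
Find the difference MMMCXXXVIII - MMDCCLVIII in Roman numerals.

MMMCXXXVIII = 3138
MMDCCLVIII = 2758
3138 - 2758 = 380

CCCLXXX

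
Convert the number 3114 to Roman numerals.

Convert 3114 to Roman numerals:
  3114 contains 3×1000 (MMM)
  114 contains 1×100 (C)
  14 contains 1×10 (X)
  4 contains 1×4 (IV)

MMMCXIV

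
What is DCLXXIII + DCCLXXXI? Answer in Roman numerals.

DCLXXIII = 673
DCCLXXXI = 781
673 + 781 = 1454

MCDLIV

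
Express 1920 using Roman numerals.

Convert 1920 to Roman numerals:
  1920 contains 1×1000 (M)
  920 contains 1×900 (CM)
  20 contains 2×10 (XX)

MCMXX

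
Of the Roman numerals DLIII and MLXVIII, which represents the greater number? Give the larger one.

DLIII = 553
MLXVIII = 1068
1068 is larger

MLXVIII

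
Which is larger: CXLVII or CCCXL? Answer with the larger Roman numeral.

CXLVII = 147
CCCXL = 340
340 is larger

CCCXL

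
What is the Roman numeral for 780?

Convert 780 to Roman numerals:
  780 contains 1×500 (D)
  280 contains 2×100 (CC)
  80 contains 1×50 (L)
  30 contains 3×10 (XXX)

DCCLXXX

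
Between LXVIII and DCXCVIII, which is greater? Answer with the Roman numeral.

LXVIII = 68
DCXCVIII = 698
698 is larger

DCXCVIII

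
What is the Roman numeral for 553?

Convert 553 to Roman numerals:
  553 contains 1×500 (D)
  53 contains 1×50 (L)
  3 contains 3×1 (III)

DLIII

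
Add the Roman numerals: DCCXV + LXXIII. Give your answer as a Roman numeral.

DCCXV = 715
LXXIII = 73
715 + 73 = 788

DCCLXXXVIII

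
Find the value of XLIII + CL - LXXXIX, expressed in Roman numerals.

XLIII = 43, CL = 150, LXXXIX = 89
43 + 150 = 193
193 - 89 = 104

CIV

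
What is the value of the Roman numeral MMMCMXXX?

MMMCMXXX: M=1000, M=1000, M=1000, CM=900, X=10, X=10, X=10
1000 + 1000 + 1000 + 900 + 10 + 10 + 10 = 3930

3930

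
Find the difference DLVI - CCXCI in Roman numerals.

DLVI = 556
CCXCI = 291
556 - 291 = 265

CCLXV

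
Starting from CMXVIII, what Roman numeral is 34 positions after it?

CMXVIII = 918
918 + 34 = 952

CMLII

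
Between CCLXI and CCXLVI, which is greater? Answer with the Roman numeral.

CCLXI = 261
CCXLVI = 246
261 is larger

CCLXI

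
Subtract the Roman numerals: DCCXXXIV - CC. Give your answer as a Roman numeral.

DCCXXXIV = 734
CC = 200
734 - 200 = 534

DXXXIV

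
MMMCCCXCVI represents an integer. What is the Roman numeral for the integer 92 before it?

MMMCCCXCVI = 3396
3396 - 92 = 3304

MMMCCCIV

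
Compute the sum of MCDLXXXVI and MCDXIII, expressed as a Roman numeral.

MCDLXXXVI = 1486
MCDXIII = 1413
1486 + 1413 = 2899

MMDCCCXCIX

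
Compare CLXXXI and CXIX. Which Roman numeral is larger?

CLXXXI = 181
CXIX = 119
181 is larger

CLXXXI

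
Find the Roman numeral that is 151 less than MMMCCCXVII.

MMMCCCXVII = 3317
3317 - 151 = 3166

MMMCLXVI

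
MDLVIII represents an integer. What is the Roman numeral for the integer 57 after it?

MDLVIII = 1558
1558 + 57 = 1615

MDCXV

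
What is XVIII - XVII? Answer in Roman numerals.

XVIII = 18
XVII = 17
18 - 17 = 1

I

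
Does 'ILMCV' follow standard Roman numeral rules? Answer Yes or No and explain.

'ILMCV': Invalid subtractive combination: IL

No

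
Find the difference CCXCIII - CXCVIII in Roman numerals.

CCXCIII = 293
CXCVIII = 198
293 - 198 = 95

XCV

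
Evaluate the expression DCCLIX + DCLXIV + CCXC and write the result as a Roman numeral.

DCCLIX = 759, DCLXIV = 664, CCXC = 290
759 + 664 = 1423
1423 + 290 = 1713

MDCCXIII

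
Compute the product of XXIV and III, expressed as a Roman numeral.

XXIV = 24
III = 3
24 × 3 = 72

LXXII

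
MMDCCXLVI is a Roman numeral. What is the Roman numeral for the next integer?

MMDCCXLVI = 2746; next is 2747

MMDCCXLVII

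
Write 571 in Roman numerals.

Convert 571 to Roman numerals:
  571 contains 1×500 (D)
  71 contains 1×50 (L)
  21 contains 2×10 (XX)
  1 contains 1×1 (I)

DLXXI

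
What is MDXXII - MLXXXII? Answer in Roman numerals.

MDXXII = 1522
MLXXXII = 1082
1522 - 1082 = 440

CDXL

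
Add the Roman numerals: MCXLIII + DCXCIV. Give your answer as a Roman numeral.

MCXLIII = 1143
DCXCIV = 694
1143 + 694 = 1837

MDCCCXXXVII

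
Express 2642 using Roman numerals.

Convert 2642 to Roman numerals:
  2642 contains 2×1000 (MM)
  642 contains 1×500 (D)
  142 contains 1×100 (C)
  42 contains 1×40 (XL)
  2 contains 2×1 (II)

MMDCXLII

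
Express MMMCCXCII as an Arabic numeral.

MMMCCXCII: M=1000, M=1000, M=1000, C=100, C=100, XC=90, I=1, I=1
1000 + 1000 + 1000 + 100 + 100 + 90 + 1 + 1 = 3292

3292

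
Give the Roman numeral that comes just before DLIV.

DLIV = 554, so the previous integer is 554 - 1 = 553

DLIII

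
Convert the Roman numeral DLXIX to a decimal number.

DLXIX: D=500, L=50, X=10, IX=9
500 + 50 + 10 + 9 = 569

569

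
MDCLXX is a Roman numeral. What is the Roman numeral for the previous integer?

MDCLXX = 1670, so the previous integer is 1670 - 1 = 1669

MDCLXIX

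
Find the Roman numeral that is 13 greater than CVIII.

CVIII = 108
108 + 13 = 121

CXXI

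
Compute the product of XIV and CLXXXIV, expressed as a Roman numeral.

XIV = 14
CLXXXIV = 184
14 × 184 = 2576

MMDLXXVI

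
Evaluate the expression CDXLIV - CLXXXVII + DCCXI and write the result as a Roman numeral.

CDXLIV = 444, CLXXXVII = 187, DCCXI = 711
444 - 187 = 257
257 + 711 = 968

CMLXVIII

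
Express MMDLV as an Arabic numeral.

MMDLV: M=1000, M=1000, D=500, L=50, V=5
1000 + 1000 + 500 + 50 + 5 = 2555

2555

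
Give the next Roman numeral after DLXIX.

DLXIX = 569; next is 570

DLXX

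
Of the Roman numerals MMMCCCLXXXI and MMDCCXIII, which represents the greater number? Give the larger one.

MMMCCCLXXXI = 3381
MMDCCXIII = 2713
3381 is larger

MMMCCCLXXXI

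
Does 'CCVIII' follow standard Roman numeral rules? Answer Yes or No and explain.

'CCVIII': Check the rules: uses only the symbols I, V, X, L, C, D, M; no symbol is repeated more than three times in a row; V, L and D each appear at most once; no smaller symbol precedes a larger one (values never increase from left to right). Value: C (100) + C (100) + V (5) + I (1) + I (1) + I (1) = 208. So it is a valid standard Roman numeral.

Yes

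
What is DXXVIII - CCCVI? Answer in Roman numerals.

DXXVIII = 528
CCCVI = 306
528 - 306 = 222

CCXXII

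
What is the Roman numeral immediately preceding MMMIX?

MMMIX = 3009, so the previous integer is 3009 - 1 = 3008

MMMVIII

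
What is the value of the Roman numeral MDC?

MDC: M=1000, D=500, C=100
1000 + 500 + 100 = 1600

1600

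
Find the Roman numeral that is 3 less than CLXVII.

CLXVII = 167
167 - 3 = 164

CLXIV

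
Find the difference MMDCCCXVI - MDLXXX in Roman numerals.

MMDCCCXVI = 2816
MDLXXX = 1580
2816 - 1580 = 1236

MCCXXXVI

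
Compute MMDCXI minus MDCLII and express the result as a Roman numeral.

MMDCXI = 2611
MDCLII = 1652
2611 - 1652 = 959

CMLIX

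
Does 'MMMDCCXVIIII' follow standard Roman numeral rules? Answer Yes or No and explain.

'MMMDCCXVIIII': More than 3 consecutive I's

No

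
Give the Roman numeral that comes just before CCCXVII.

CCCXVII = 317; previous is 316

CCCXVI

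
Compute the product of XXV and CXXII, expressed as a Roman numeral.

XXV = 25
CXXII = 122
25 × 122 = 3050

MMML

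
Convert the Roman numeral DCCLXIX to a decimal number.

DCCLXIX: D=500, C=100, C=100, L=50, X=10, IX=9
500 + 100 + 100 + 50 + 10 + 9 = 769

769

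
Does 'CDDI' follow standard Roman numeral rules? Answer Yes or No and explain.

'CDDI': D should not appear more than once

No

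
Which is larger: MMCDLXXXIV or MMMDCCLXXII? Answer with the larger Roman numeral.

MMCDLXXXIV = 2484
MMMDCCLXXII = 3772
3772 is larger

MMMDCCLXXII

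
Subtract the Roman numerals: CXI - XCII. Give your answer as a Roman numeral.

CXI = 111
XCII = 92
111 - 92 = 19

XIX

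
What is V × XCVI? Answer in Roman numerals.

V = 5
XCVI = 96
5 × 96 = 480

CDLXXX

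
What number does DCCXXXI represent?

DCCXXXI: D=500, C=100, C=100, X=10, X=10, X=10, I=1
500 + 100 + 100 + 10 + 10 + 10 + 1 = 731

731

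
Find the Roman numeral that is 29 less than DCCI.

DCCI = 701
701 - 29 = 672

DCLXXII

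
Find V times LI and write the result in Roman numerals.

V = 5
LI = 51
5 × 51 = 255

CCLV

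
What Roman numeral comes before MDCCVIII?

MDCCVIII = 1708; previous is 1707

MDCCVII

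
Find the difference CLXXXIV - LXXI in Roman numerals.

CLXXXIV = 184
LXXI = 71
184 - 71 = 113

CXIII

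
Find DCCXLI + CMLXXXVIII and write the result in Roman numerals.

DCCXLI = 741
CMLXXXVIII = 988
741 + 988 = 1729

MDCCXXIX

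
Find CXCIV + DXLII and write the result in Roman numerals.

CXCIV = 194
DXLII = 542
194 + 542 = 736

DCCXXXVI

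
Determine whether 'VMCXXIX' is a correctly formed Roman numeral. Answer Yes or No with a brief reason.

'VMCXXIX': Invalid subtractive combination: VM

No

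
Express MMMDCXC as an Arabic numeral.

MMMDCXC: M=1000, M=1000, M=1000, D=500, C=100, XC=90
1000 + 1000 + 1000 + 500 + 100 + 90 = 3690

3690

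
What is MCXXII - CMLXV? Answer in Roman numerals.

MCXXII = 1122
CMLXV = 965
1122 - 965 = 157

CLVII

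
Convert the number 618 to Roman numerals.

Convert 618 to Roman numerals:
  618 contains 1×500 (D)
  118 contains 1×100 (C)
  18 contains 1×10 (X)
  8 contains 1×5 (V)
  3 contains 3×1 (III)

DCXVIII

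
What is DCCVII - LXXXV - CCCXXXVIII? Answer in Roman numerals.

DCCVII = 707, LXXXV = 85, CCCXXXVIII = 338
707 - 85 = 622
622 - 338 = 284

CCLXXXIV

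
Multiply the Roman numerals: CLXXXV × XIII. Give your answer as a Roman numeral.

CLXXXV = 185
XIII = 13
185 × 13 = 2405

MMCDV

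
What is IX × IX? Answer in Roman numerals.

IX = 9
IX = 9
9 × 9 = 81

LXXXI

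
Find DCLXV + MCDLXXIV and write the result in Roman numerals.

DCLXV = 665
MCDLXXIV = 1474
665 + 1474 = 2139

MMCXXXIX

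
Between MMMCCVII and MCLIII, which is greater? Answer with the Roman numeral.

MMMCCVII = 3207
MCLIII = 1153
3207 is larger

MMMCCVII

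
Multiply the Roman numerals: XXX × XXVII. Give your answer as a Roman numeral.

XXX = 30
XXVII = 27
30 × 27 = 810

DCCCX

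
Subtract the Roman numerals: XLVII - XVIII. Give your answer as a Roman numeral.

XLVII = 47
XVIII = 18
47 - 18 = 29

XXIX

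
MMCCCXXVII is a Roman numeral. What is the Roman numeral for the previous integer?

MMCCCXXVII = 2327; previous is 2326

MMCCCXXVI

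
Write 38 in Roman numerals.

Convert 38 to Roman numerals:
  38 contains 3×10 (XXX)
  8 contains 1×5 (V)
  3 contains 3×1 (III)

XXXVIII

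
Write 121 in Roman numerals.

Convert 121 to Roman numerals:
  121 contains 1×100 (C)
  21 contains 2×10 (XX)
  1 contains 1×1 (I)

CXXI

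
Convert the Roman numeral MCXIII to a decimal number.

MCXIII: M=1000, C=100, X=10, I=1, I=1, I=1
1000 + 100 + 10 + 1 + 1 + 1 = 1113

1113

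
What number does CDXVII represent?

CDXVII: CD=400, X=10, V=5, I=1, I=1
400 + 10 + 5 + 1 + 1 = 417

417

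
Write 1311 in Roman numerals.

Convert 1311 to Roman numerals:
  1311 contains 1×1000 (M)
  311 contains 3×100 (CCC)
  11 contains 1×10 (X)
  1 contains 1×1 (I)

MCCCXI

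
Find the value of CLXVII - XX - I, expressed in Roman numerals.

CLXVII = 167, XX = 20, I = 1
167 - 20 = 147
147 - 1 = 146

CXLVI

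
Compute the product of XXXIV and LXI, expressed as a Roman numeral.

XXXIV = 34
LXI = 61
34 × 61 = 2074

MMLXXIV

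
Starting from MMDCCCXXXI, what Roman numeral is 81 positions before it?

MMDCCCXXXI = 2831
2831 - 81 = 2750

MMDCCL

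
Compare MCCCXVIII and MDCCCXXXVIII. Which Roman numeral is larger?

MCCCXVIII = 1318
MDCCCXXXVIII = 1838
1838 is larger

MDCCCXXXVIII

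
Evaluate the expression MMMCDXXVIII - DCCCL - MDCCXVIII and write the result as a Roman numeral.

MMMCDXXVIII = 3428, DCCCL = 850, MDCCXVIII = 1718
3428 - 850 = 2578
2578 - 1718 = 860

DCCCLX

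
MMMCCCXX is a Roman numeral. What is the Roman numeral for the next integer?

MMMCCCXX = 3320, so the next integer is 3320 + 1 = 3321

MMMCCCXXI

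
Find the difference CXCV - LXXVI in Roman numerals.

CXCV = 195
LXXVI = 76
195 - 76 = 119

CXIX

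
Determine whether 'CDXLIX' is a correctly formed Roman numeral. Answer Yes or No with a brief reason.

'CDXLIX': Check the rules: uses only the symbols I, V, X, L, C, D, M; no symbol is repeated more than three times in a row; V, L and D each appear at most once; the only places a smaller symbol precedes a larger one are the allowed subtractive pairs CD, XL, IX, the symbol right after such a pair (if any) is smaller than the pair's first symbol, and otherwise the values never increase from left to right. Value: CD (400) + XL (40) + IX (9) = 449. So it is a valid standard Roman numeral.

Yes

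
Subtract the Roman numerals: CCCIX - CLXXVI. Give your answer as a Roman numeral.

CCCIX = 309
CLXXVI = 176
309 - 176 = 133

CXXXIII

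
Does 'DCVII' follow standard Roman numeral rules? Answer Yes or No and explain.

'DCVII': Check the rules: uses only the symbols I, V, X, L, C, D, M; no symbol is repeated more than three times in a row; V, L and D each appear at most once; no smaller symbol precedes a larger one (values never increase from left to right). Value: D (500) + C (100) + V (5) + I (1) + I (1) = 607. So it is a valid standard Roman numeral.

Yes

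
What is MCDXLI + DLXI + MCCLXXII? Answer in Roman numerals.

MCDXLI = 1441, DLXI = 561, MCCLXXII = 1272
1441 + 561 = 2002
2002 + 1272 = 3274

MMMCCLXXIV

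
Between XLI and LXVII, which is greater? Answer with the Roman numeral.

XLI = 41
LXVII = 67
67 is larger

LXVII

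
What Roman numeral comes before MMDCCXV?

MMDCCXV = 2715, so the previous integer is 2715 - 1 = 2714

MMDCCXIV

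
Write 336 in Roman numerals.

Convert 336 to Roman numerals:
  336 contains 3×100 (CCC)
  36 contains 3×10 (XXX)
  6 contains 1×5 (V)
  1 contains 1×1 (I)

CCCXXXVI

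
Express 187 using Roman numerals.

Convert 187 to Roman numerals:
  187 contains 1×100 (C)
  87 contains 1×50 (L)
  37 contains 3×10 (XXX)
  7 contains 1×5 (V)
  2 contains 2×1 (II)

CLXXXVII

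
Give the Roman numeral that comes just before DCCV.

DCCV = 705, so the previous integer is 705 - 1 = 704

DCCIV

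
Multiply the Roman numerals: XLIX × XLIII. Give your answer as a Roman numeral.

XLIX = 49
XLIII = 43
49 × 43 = 2107

MMCVII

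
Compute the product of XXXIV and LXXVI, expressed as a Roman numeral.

XXXIV = 34
LXXVI = 76
34 × 76 = 2584

MMDLXXXIV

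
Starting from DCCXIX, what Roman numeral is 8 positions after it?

DCCXIX = 719
719 + 8 = 727

DCCXXVII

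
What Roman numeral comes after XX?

XX = 20, so the next integer is 20 + 1 = 21

XXI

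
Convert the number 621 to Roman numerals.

Convert 621 to Roman numerals:
  621 contains 1×500 (D)
  121 contains 1×100 (C)
  21 contains 2×10 (XX)
  1 contains 1×1 (I)

DCXXI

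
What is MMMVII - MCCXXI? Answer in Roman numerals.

MMMVII = 3007
MCCXXI = 1221
3007 - 1221 = 1786

MDCCLXXXVI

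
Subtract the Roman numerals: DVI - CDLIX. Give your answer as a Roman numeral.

DVI = 506
CDLIX = 459
506 - 459 = 47

XLVII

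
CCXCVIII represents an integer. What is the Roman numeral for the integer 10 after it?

CCXCVIII = 298
298 + 10 = 308

CCCVIII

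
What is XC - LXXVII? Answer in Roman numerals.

XC = 90
LXXVII = 77
90 - 77 = 13

XIII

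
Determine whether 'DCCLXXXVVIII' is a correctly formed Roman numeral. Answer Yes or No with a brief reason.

'DCCLXXXVVIII': V should not appear more than once

No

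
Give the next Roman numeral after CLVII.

CLVII = 157; next is 158

CLVIII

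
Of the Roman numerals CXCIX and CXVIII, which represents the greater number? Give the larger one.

CXCIX = 199
CXVIII = 118
199 is larger

CXCIX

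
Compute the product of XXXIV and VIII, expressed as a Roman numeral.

XXXIV = 34
VIII = 8
34 × 8 = 272

CCLXXII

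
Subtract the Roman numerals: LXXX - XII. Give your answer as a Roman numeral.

LXXX = 80
XII = 12
80 - 12 = 68

LXVIII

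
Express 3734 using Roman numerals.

Convert 3734 to Roman numerals:
  3734 contains 3×1000 (MMM)
  734 contains 1×500 (D)
  234 contains 2×100 (CC)
  34 contains 3×10 (XXX)
  4 contains 1×4 (IV)

MMMDCCXXXIV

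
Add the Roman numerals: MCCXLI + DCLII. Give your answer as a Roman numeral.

MCCXLI = 1241
DCLII = 652
1241 + 652 = 1893

MDCCCXCIII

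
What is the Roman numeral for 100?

Convert 100 to Roman numerals:
  100 contains 1×100 (C)

C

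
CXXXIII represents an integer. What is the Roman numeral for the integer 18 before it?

CXXXIII = 133
133 - 18 = 115

CXV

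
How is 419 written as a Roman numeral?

Convert 419 to Roman numerals:
  419 contains 1×400 (CD)
  19 contains 1×10 (X)
  9 contains 1×9 (IX)

CDXIX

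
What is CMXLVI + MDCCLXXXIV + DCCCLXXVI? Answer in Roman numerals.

CMXLVI = 946, MDCCLXXXIV = 1784, DCCCLXXVI = 876
946 + 1784 = 2730
2730 + 876 = 3606

MMMDCVI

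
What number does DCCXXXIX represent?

DCCXXXIX: D=500, C=100, C=100, X=10, X=10, X=10, IX=9
500 + 100 + 100 + 10 + 10 + 10 + 9 = 739

739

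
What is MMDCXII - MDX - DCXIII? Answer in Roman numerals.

MMDCXII = 2612, MDX = 1510, DCXIII = 613
2612 - 1510 = 1102
1102 - 613 = 489

CDLXXXIX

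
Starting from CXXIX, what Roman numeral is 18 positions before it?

CXXIX = 129
129 - 18 = 111

CXI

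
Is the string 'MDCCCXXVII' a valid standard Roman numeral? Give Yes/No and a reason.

'MDCCCXXVII': Check the rules: uses only the symbols I, V, X, L, C, D, M; no symbol is repeated more than three times in a row; V, L and D each appear at most once; no smaller symbol precedes a larger one (values never increase from left to right). Value: M (1000) + D (500) + C (100) + C (100) + C (100) + X (10) + X (10) + V (5) + I (1) + I (1) = 1827. So it is a valid standard Roman numeral.

Yes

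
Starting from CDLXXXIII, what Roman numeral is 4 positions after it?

CDLXXXIII = 483
483 + 4 = 487

CDLXXXVII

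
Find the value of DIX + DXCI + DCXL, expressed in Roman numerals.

DIX = 509, DXCI = 591, DCXL = 640
509 + 591 = 1100
1100 + 640 = 1740

MDCCXL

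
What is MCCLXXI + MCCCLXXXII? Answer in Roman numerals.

MCCLXXI = 1271
MCCCLXXXII = 1382
1271 + 1382 = 2653

MMDCLIII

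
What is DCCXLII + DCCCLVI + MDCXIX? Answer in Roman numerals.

DCCXLII = 742, DCCCLVI = 856, MDCXIX = 1619
742 + 856 = 1598
1598 + 1619 = 3217

MMMCCXVII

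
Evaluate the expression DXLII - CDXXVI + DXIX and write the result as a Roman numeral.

DXLII = 542, CDXXVI = 426, DXIX = 519
542 - 426 = 116
116 + 519 = 635

DCXXXV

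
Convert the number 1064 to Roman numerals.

Convert 1064 to Roman numerals:
  1064 contains 1×1000 (M)
  64 contains 1×50 (L)
  14 contains 1×10 (X)
  4 contains 1×4 (IV)

MLXIV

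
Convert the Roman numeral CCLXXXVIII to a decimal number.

CCLXXXVIII: C=100, C=100, L=50, X=10, X=10, X=10, V=5, I=1, I=1, I=1
100 + 100 + 50 + 10 + 10 + 10 + 5 + 1 + 1 + 1 = 288

288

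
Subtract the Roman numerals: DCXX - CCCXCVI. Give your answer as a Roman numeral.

DCXX = 620
CCCXCVI = 396
620 - 396 = 224

CCXXIV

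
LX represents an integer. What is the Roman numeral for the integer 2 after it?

LX = 60
60 + 2 = 62

LXII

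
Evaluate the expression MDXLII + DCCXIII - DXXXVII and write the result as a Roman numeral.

MDXLII = 1542, DCCXIII = 713, DXXXVII = 537
1542 + 713 = 2255
2255 - 537 = 1718

MDCCXVIII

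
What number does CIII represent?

CIII: C=100, I=1, I=1, I=1
100 + 1 + 1 + 1 = 103

103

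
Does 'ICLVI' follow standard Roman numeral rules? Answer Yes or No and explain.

'ICLVI': Invalid subtractive combination: IC

No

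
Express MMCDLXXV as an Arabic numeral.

MMCDLXXV: M=1000, M=1000, CD=400, L=50, X=10, X=10, V=5
1000 + 1000 + 400 + 50 + 10 + 10 + 5 = 2475

2475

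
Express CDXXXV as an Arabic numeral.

CDXXXV: CD=400, X=10, X=10, X=10, V=5
400 + 10 + 10 + 10 + 5 = 435

435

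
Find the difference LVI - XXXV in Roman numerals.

LVI = 56
XXXV = 35
56 - 35 = 21

XXI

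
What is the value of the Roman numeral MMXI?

MMXI: M=1000, M=1000, X=10, I=1
1000 + 1000 + 10 + 1 = 2011

2011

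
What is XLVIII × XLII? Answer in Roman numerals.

XLVIII = 48
XLII = 42
48 × 42 = 2016

MMXVI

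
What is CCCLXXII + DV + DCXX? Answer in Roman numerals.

CCCLXXII = 372, DV = 505, DCXX = 620
372 + 505 = 877
877 + 620 = 1497

MCDXCVII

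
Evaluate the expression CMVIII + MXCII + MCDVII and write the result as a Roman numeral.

CMVIII = 908, MXCII = 1092, MCDVII = 1407
908 + 1092 = 2000
2000 + 1407 = 3407

MMMCDVII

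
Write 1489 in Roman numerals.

Convert 1489 to Roman numerals:
  1489 contains 1×1000 (M)
  489 contains 1×400 (CD)
  89 contains 1×50 (L)
  39 contains 3×10 (XXX)
  9 contains 1×9 (IX)

MCDLXXXIX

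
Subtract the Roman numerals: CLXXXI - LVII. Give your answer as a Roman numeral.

CLXXXI = 181
LVII = 57
181 - 57 = 124

CXXIV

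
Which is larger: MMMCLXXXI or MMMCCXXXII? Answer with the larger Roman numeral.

MMMCLXXXI = 3181
MMMCCXXXII = 3232
3232 is larger

MMMCCXXXII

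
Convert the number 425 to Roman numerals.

Convert 425 to Roman numerals:
  425 contains 1×400 (CD)
  25 contains 2×10 (XX)
  5 contains 1×5 (V)

CDXXV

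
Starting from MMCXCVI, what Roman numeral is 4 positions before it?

MMCXCVI = 2196
2196 - 4 = 2192

MMCXCII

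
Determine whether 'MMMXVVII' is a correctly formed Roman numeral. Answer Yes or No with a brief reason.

'MMMXVVII': V should not appear more than once

No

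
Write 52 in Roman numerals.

Convert 52 to Roman numerals:
  52 contains 1×50 (L)
  2 contains 2×1 (II)

LII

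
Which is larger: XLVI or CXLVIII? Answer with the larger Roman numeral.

XLVI = 46
CXLVIII = 148
148 is larger

CXLVIII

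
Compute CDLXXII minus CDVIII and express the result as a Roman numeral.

CDLXXII = 472
CDVIII = 408
472 - 408 = 64

LXIV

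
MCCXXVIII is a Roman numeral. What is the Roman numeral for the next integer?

MCCXXVIII = 1228; next is 1229

MCCXXIX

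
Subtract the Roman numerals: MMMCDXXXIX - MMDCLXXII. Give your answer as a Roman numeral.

MMMCDXXXIX = 3439
MMDCLXXII = 2672
3439 - 2672 = 767

DCCLXVII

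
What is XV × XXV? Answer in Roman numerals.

XV = 15
XXV = 25
15 × 25 = 375

CCCLXXV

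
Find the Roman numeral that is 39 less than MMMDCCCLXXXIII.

MMMDCCCLXXXIII = 3883
3883 - 39 = 3844

MMMDCCCXLIV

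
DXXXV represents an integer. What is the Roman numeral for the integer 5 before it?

DXXXV = 535
535 - 5 = 530

DXXX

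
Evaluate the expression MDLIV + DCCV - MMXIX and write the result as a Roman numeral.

MDLIV = 1554, DCCV = 705, MMXIX = 2019
1554 + 705 = 2259
2259 - 2019 = 240

CCXL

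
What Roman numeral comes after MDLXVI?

MDLXVI = 1566; next is 1567

MDLXVII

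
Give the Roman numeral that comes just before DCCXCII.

DCCXCII = 792, so the previous integer is 792 - 1 = 791

DCCXCI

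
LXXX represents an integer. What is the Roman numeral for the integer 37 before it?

LXXX = 80
80 - 37 = 43

XLIII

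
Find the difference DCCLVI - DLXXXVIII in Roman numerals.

DCCLVI = 756
DLXXXVIII = 588
756 - 588 = 168

CLXVIII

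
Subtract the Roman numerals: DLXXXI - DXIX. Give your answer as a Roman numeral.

DLXXXI = 581
DXIX = 519
581 - 519 = 62

LXII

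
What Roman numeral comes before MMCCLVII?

MMCCLVII = 2257, so the previous integer is 2257 - 1 = 2256

MMCCLVI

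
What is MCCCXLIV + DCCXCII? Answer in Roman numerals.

MCCCXLIV = 1344
DCCXCII = 792
1344 + 792 = 2136

MMCXXXVI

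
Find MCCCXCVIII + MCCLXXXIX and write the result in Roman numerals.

MCCCXCVIII = 1398
MCCLXXXIX = 1289
1398 + 1289 = 2687

MMDCLXXXVII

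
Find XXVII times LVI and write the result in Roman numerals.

XXVII = 27
LVI = 56
27 × 56 = 1512

MDXII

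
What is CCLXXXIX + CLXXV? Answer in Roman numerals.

CCLXXXIX = 289
CLXXV = 175
289 + 175 = 464

CDLXIV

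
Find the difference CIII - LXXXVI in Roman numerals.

CIII = 103
LXXXVI = 86
103 - 86 = 17

XVII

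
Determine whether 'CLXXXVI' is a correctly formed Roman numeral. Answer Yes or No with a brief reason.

'CLXXXVI': Check the rules: uses only the symbols I, V, X, L, C, D, M; no symbol is repeated more than three times in a row; V, L and D each appear at most once; no smaller symbol precedes a larger one (values never increase from left to right). Value: C (100) + L (50) + X (10) + X (10) + X (10) + V (5) + I (1) = 186. So it is a valid standard Roman numeral.

Yes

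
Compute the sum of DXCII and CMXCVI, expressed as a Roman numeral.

DXCII = 592
CMXCVI = 996
592 + 996 = 1588

MDLXXXVIII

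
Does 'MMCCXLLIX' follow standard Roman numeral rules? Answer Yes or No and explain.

'MMCCXLLIX': L should not appear more than once

No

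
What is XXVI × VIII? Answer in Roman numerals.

XXVI = 26
VIII = 8
26 × 8 = 208

CCVIII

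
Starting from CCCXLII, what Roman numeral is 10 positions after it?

CCCXLII = 342
342 + 10 = 352

CCCLII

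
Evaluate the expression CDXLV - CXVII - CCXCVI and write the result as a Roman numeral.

CDXLV = 445, CXVII = 117, CCXCVI = 296
445 - 117 = 328
328 - 296 = 32

XXXII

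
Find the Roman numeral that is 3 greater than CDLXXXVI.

CDLXXXVI = 486
486 + 3 = 489

CDLXXXIX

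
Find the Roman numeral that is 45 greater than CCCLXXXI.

CCCLXXXI = 381
381 + 45 = 426

CDXXVI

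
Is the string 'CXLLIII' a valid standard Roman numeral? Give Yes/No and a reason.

'CXLLIII': L should not appear more than once

No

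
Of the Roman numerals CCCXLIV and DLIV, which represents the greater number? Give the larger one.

CCCXLIV = 344
DLIV = 554
554 is larger

DLIV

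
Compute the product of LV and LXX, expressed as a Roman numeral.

LV = 55
LXX = 70
55 × 70 = 3850

MMMDCCCL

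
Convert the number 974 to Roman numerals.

Convert 974 to Roman numerals:
  974 contains 1×900 (CM)
  74 contains 1×50 (L)
  24 contains 2×10 (XX)
  4 contains 1×4 (IV)

CMLXXIV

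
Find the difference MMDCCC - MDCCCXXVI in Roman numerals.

MMDCCC = 2800
MDCCCXXVI = 1826
2800 - 1826 = 974

CMLXXIV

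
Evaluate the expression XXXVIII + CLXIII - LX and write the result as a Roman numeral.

XXXVIII = 38, CLXIII = 163, LX = 60
38 + 163 = 201
201 - 60 = 141

CXLI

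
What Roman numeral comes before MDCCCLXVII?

MDCCCLXVII = 1867; previous is 1866

MDCCCLXVI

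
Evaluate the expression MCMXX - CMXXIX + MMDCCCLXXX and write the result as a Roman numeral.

MCMXX = 1920, CMXXIX = 929, MMDCCCLXXX = 2880
1920 - 929 = 991
991 + 2880 = 3871

MMMDCCCLXXI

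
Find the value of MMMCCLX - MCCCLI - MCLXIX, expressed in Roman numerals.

MMMCCLX = 3260, MCCCLI = 1351, MCLXIX = 1169
3260 - 1351 = 1909
1909 - 1169 = 740

DCCXL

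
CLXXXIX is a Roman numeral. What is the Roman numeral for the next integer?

CLXXXIX = 189; next is 190

CXC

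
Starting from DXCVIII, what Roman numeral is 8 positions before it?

DXCVIII = 598
598 - 8 = 590

DXC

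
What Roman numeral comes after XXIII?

XXIII = 23, so the next integer is 23 + 1 = 24

XXIV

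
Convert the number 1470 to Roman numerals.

Convert 1470 to Roman numerals:
  1470 contains 1×1000 (M)
  470 contains 1×400 (CD)
  70 contains 1×50 (L)
  20 contains 2×10 (XX)

MCDLXX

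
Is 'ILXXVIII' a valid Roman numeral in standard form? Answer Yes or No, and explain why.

'ILXXVIII': Invalid subtractive combination: IL

No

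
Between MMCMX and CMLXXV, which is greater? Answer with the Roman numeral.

MMCMX = 2910
CMLXXV = 975
2910 is larger

MMCMX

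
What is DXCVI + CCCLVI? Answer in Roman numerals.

DXCVI = 596
CCCLVI = 356
596 + 356 = 952

CMLII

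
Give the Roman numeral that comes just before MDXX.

MDXX = 1520, so the previous integer is 1520 - 1 = 1519

MDXIX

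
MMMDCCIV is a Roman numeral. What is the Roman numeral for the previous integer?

MMMDCCIV = 3704, so the previous integer is 3704 - 1 = 3703

MMMDCCIII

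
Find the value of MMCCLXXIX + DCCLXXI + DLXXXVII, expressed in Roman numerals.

MMCCLXXIX = 2279, DCCLXXI = 771, DLXXXVII = 587
2279 + 771 = 3050
3050 + 587 = 3637

MMMDCXXXVII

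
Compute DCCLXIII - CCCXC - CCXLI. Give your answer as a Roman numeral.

DCCLXIII = 763, CCCXC = 390, CCXLI = 241
763 - 390 = 373
373 - 241 = 132

CXXXII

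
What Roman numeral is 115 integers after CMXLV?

CMXLV = 945
945 + 115 = 1060

MLX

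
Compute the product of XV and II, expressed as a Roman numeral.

XV = 15
II = 2
15 × 2 = 30

XXX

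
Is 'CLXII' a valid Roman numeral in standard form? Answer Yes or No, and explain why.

'CLXII': Check the rules: uses only the symbols I, V, X, L, C, D, M; no symbol is repeated more than three times in a row; V, L and D each appear at most once; no smaller symbol precedes a larger one (values never increase from left to right). Value: C (100) + L (50) + X (10) + I (1) + I (1) = 162. So it is a valid standard Roman numeral.

Yes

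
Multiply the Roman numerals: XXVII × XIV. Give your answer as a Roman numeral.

XXVII = 27
XIV = 14
27 × 14 = 378

CCCLXXVIII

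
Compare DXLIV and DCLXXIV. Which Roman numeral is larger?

DXLIV = 544
DCLXXIV = 674
674 is larger

DCLXXIV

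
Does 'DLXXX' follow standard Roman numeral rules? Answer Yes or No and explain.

'DLXXX': Check the rules: uses only the symbols I, V, X, L, C, D, M; no symbol is repeated more than three times in a row; V, L and D each appear at most once; no smaller symbol precedes a larger one (values never increase from left to right). Value: D (500) + L (50) + X (10) + X (10) + X (10) = 580. So it is a valid standard Roman numeral.

Yes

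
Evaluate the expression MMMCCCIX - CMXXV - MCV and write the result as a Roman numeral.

MMMCCCIX = 3309, CMXXV = 925, MCV = 1105
3309 - 925 = 2384
2384 - 1105 = 1279

MCCLXXIX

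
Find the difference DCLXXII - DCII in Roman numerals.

DCLXXII = 672
DCII = 602
672 - 602 = 70

LXX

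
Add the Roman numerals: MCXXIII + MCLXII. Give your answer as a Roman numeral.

MCXXIII = 1123
MCLXII = 1162
1123 + 1162 = 2285

MMCCLXXXV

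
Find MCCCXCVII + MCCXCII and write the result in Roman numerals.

MCCCXCVII = 1397
MCCXCII = 1292
1397 + 1292 = 2689

MMDCLXXXIX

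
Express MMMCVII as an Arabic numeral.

MMMCVII: M=1000, M=1000, M=1000, C=100, V=5, I=1, I=1
1000 + 1000 + 1000 + 100 + 5 + 1 + 1 = 3107

3107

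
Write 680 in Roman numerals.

Convert 680 to Roman numerals:
  680 contains 1×500 (D)
  180 contains 1×100 (C)
  80 contains 1×50 (L)
  30 contains 3×10 (XXX)

DCLXXX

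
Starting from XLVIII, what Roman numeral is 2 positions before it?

XLVIII = 48
48 - 2 = 46

XLVI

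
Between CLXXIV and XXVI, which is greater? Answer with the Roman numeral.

CLXXIV = 174
XXVI = 26
174 is larger

CLXXIV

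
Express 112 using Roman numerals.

Convert 112 to Roman numerals:
  112 contains 1×100 (C)
  12 contains 1×10 (X)
  2 contains 2×1 (II)

CXII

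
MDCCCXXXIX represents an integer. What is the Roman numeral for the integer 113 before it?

MDCCCXXXIX = 1839
1839 - 113 = 1726

MDCCXXVI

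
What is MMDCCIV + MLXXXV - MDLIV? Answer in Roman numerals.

MMDCCIV = 2704, MLXXXV = 1085, MDLIV = 1554
2704 + 1085 = 3789
3789 - 1554 = 2235

MMCCXXXV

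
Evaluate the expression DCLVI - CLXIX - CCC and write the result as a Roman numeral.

DCLVI = 656, CLXIX = 169, CCC = 300
656 - 169 = 487
487 - 300 = 187

CLXXXVII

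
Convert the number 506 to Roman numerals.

Convert 506 to Roman numerals:
  506 contains 1×500 (D)
  6 contains 1×5 (V)
  1 contains 1×1 (I)

DVI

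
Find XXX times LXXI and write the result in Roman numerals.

XXX = 30
LXXI = 71
30 × 71 = 2130

MMCXXX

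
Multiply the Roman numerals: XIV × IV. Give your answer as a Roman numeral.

XIV = 14
IV = 4
14 × 4 = 56

LVI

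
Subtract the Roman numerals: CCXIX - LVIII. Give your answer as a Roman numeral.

CCXIX = 219
LVIII = 58
219 - 58 = 161

CLXI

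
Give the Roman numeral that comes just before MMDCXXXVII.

MMDCXXXVII = 2637; previous is 2636

MMDCXXXVI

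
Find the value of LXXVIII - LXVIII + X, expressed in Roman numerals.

LXXVIII = 78, LXVIII = 68, X = 10
78 - 68 = 10
10 + 10 = 20

XX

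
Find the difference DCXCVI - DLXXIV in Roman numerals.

DCXCVI = 696
DLXXIV = 574
696 - 574 = 122

CXXII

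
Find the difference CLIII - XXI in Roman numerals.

CLIII = 153
XXI = 21
153 - 21 = 132

CXXXII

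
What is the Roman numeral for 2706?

Convert 2706 to Roman numerals:
  2706 contains 2×1000 (MM)
  706 contains 1×500 (D)
  206 contains 2×100 (CC)
  6 contains 1×5 (V)
  1 contains 1×1 (I)

MMDCCVI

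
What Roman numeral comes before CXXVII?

CXXVII = 127; previous is 126

CXXVI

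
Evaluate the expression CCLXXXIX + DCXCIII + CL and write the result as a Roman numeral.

CCLXXXIX = 289, DCXCIII = 693, CL = 150
289 + 693 = 982
982 + 150 = 1132

MCXXXII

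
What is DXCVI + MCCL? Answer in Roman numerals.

DXCVI = 596
MCCL = 1250
596 + 1250 = 1846

MDCCCXLVI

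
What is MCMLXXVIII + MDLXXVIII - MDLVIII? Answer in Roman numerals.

MCMLXXVIII = 1978, MDLXXVIII = 1578, MDLVIII = 1558
1978 + 1578 = 3556
3556 - 1558 = 1998

MCMXCVIII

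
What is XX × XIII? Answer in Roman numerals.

XX = 20
XIII = 13
20 × 13 = 260

CCLX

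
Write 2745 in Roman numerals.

Convert 2745 to Roman numerals:
  2745 contains 2×1000 (MM)
  745 contains 1×500 (D)
  245 contains 2×100 (CC)
  45 contains 1×40 (XL)
  5 contains 1×5 (V)

MMDCCXLV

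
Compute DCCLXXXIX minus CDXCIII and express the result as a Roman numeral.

DCCLXXXIX = 789
CDXCIII = 493
789 - 493 = 296

CCXCVI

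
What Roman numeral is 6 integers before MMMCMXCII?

MMMCMXCII = 3992
3992 - 6 = 3986

MMMCMLXXXVI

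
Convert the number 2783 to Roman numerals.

Convert 2783 to Roman numerals:
  2783 contains 2×1000 (MM)
  783 contains 1×500 (D)
  283 contains 2×100 (CC)
  83 contains 1×50 (L)
  33 contains 3×10 (XXX)
  3 contains 3×1 (III)

MMDCCLXXXIII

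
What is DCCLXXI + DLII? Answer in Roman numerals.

DCCLXXI = 771
DLII = 552
771 + 552 = 1323

MCCCXXIII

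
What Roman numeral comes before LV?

LV = 55; previous is 54

LIV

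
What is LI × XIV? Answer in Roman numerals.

LI = 51
XIV = 14
51 × 14 = 714

DCCXIV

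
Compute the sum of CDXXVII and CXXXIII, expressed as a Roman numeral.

CDXXVII = 427
CXXXIII = 133
427 + 133 = 560

DLX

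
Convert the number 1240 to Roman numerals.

Convert 1240 to Roman numerals:
  1240 contains 1×1000 (M)
  240 contains 2×100 (CC)
  40 contains 1×40 (XL)

MCCXL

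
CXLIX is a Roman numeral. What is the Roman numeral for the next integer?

CXLIX = 149; next is 150

CL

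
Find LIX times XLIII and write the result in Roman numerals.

LIX = 59
XLIII = 43
59 × 43 = 2537

MMDXXXVII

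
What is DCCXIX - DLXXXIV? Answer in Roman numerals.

DCCXIX = 719
DLXXXIV = 584
719 - 584 = 135

CXXXV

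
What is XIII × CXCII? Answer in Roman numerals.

XIII = 13
CXCII = 192
13 × 192 = 2496

MMCDXCVI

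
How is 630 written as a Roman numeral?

Convert 630 to Roman numerals:
  630 contains 1×500 (D)
  130 contains 1×100 (C)
  30 contains 3×10 (XXX)

DCXXX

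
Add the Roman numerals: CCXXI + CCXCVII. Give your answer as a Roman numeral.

CCXXI = 221
CCXCVII = 297
221 + 297 = 518

DXVIII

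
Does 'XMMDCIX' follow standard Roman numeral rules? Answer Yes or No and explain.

'XMMDCIX': Invalid subtractive combination: XM

No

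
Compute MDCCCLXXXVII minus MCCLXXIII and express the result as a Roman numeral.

MDCCCLXXXVII = 1887
MCCLXXIII = 1273
1887 - 1273 = 614

DCXIV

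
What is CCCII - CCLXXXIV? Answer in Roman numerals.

CCCII = 302
CCLXXXIV = 284
302 - 284 = 18

XVIII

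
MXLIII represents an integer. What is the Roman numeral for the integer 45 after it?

MXLIII = 1043
1043 + 45 = 1088

MLXXXVIII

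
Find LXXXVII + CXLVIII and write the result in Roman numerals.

LXXXVII = 87
CXLVIII = 148
87 + 148 = 235

CCXXXV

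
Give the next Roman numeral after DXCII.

DXCII = 592; next is 593

DXCIII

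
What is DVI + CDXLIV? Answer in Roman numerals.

DVI = 506
CDXLIV = 444
506 + 444 = 950

CML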